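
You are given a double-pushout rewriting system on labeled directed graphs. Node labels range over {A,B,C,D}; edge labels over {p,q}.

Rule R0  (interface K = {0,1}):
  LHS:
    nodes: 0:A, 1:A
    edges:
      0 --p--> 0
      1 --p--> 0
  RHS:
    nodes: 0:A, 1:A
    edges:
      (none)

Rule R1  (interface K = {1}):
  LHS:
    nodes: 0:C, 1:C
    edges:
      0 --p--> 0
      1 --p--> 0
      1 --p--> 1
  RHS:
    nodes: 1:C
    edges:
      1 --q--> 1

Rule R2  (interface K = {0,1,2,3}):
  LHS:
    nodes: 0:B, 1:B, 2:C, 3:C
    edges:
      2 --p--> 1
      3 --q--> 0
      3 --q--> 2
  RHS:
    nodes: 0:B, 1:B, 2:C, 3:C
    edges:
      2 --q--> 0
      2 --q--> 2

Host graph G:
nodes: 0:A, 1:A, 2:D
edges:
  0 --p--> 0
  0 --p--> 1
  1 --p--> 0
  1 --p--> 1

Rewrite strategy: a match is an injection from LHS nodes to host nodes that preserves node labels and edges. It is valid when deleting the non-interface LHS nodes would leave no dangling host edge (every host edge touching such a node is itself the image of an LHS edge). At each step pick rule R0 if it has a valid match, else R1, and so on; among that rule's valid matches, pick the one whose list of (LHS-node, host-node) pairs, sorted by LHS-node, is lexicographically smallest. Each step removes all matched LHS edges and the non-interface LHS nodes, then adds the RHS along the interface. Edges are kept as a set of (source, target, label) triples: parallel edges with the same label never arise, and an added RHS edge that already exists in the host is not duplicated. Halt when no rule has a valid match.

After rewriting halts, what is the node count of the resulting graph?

[0] host  ⇒  3 nodes, 4 edges  {0-p->0 0-p->1 1-p->0 1-p->1}
[1] R0 @ {0↦0, 1↦1}  ⇒  3 nodes, 2 edges  {0-p->1 1-p->1}
[2] R0 @ {0↦1, 1↦0}  ⇒  3 nodes, 0 edges  {∅}
final graph: no rule applies after step 2
NF nodes: {0:A, 1:A, 2:D}

Answer: 3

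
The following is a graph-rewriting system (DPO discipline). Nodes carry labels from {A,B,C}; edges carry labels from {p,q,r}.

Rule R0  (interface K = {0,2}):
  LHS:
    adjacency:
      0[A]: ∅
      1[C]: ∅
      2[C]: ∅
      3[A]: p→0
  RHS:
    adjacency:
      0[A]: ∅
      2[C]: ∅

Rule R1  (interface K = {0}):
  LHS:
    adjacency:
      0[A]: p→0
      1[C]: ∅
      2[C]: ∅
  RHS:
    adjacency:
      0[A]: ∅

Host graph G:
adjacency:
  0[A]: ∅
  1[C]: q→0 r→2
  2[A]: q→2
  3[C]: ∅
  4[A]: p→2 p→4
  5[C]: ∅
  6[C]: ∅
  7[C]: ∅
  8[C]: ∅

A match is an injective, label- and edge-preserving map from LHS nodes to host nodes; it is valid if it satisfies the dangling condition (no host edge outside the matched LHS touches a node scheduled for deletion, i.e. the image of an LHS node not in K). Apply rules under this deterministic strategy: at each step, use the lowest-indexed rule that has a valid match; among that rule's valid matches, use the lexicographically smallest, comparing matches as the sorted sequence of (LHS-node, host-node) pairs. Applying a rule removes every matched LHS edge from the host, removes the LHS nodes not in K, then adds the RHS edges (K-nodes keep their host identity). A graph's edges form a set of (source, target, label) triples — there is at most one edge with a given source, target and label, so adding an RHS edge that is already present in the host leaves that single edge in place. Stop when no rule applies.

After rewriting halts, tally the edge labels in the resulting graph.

Answer: q:2 r:1

Rewrite trace:
initial: |V|=9 |E|=5  E = 1-q->0 1-r->2 2-q->2 4-p->2 4-p->4
step 1: apply R1 at {0↦4, 1↦3, 2↦5}  → |V|=7 |E|=4  E = 1-q->0 1-r->2 2-q->2 4-p->2
step 2: apply R0 at {0↦2, 1↦6, 2↦1, 3↦4}  → |V|=5 |E|=3  E = 1-q->0 1-r->2 2-q->2
normal form: no rule applies after step 2
NF edges: [(1, 0, 'q'), (1, 2, 'r'), (2, 2, 'q')]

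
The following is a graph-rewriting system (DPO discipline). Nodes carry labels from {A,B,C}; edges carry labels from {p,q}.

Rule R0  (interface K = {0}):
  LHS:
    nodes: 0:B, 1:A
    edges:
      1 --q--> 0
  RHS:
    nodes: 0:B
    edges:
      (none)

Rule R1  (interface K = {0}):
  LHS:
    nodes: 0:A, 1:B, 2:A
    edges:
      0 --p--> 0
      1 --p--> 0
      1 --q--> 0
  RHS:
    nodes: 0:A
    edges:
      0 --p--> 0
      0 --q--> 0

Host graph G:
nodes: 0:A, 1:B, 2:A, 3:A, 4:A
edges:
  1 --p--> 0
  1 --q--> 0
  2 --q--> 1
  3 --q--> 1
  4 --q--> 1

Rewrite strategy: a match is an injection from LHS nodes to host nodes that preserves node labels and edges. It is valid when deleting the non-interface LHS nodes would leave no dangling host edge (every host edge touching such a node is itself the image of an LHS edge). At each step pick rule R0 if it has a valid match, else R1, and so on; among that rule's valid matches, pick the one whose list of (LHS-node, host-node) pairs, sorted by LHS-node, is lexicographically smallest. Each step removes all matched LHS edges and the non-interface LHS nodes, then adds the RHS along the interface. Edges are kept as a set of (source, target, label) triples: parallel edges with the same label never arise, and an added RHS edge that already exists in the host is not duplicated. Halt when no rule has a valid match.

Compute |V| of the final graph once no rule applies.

Answer: 2

Rewrite trace:
initial: |V|=5 |E|=5  E = 1-p->0 1-q->0 2-q->1 3-q->1 4-q->1
step 1: apply R0 at {0↦1, 1↦2}  → |V|=4 |E|=4  E = 1-p->0 1-q->0 3-q->1 4-q->1
step 2: apply R0 at {0↦1, 1↦3}  → |V|=3 |E|=3  E = 1-p->0 1-q->0 4-q->1
step 3: apply R0 at {0↦1, 1↦4}  → |V|=2 |E|=2  E = 1-p->0 1-q->0
normal form: no rule applies after step 3
NF nodes: {0:A, 1:B}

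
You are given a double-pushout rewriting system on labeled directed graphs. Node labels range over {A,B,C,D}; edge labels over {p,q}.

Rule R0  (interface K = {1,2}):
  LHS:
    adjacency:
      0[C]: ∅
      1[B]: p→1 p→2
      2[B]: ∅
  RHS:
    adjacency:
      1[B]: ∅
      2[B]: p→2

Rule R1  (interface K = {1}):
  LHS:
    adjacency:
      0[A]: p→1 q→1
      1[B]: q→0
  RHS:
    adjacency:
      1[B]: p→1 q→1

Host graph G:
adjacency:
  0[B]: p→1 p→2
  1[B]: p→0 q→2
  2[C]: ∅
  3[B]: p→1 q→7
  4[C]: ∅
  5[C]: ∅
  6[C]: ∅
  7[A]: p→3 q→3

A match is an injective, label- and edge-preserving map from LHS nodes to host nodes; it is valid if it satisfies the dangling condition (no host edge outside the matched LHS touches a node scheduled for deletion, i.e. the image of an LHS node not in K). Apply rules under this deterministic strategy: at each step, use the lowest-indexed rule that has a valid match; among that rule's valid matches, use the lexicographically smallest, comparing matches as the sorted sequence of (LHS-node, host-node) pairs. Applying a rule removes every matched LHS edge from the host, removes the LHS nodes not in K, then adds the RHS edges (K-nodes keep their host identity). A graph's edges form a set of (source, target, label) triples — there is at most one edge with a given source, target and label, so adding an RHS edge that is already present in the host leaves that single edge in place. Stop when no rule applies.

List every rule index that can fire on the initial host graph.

Answer: [R1]

Rewrite trace:
R0: no valid match — LHS pattern not found
R1: 1 valid match — {0↦7, 1↦3}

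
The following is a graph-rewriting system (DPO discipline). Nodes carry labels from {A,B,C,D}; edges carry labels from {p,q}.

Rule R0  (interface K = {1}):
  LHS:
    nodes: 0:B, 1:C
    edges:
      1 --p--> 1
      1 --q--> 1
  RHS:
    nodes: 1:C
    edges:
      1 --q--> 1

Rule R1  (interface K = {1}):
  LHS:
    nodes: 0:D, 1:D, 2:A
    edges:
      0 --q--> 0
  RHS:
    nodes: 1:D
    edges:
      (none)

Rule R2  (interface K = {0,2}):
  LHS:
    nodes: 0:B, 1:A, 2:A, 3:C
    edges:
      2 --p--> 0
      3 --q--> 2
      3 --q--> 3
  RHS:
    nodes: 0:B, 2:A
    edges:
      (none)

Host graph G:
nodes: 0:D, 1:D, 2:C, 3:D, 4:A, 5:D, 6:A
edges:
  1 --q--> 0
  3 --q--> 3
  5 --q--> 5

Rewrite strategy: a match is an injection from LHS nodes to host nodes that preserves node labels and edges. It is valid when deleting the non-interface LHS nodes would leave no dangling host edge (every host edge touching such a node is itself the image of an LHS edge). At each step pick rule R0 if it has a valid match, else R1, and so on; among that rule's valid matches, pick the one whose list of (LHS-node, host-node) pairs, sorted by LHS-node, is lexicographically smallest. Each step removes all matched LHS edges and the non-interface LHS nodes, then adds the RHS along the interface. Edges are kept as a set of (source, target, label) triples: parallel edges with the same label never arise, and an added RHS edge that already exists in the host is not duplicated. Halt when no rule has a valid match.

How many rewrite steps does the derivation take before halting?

[0] host  ⇒  7 nodes, 3 edges  {1-q->0 3-q->3 5-q->5}
[1] R1 @ {0↦3, 1↦0, 2↦4}  ⇒  5 nodes, 2 edges  {1-q->0 5-q->5}
[2] R1 @ {0↦5, 1↦0, 2↦6}  ⇒  3 nodes, 1 edges  {1-q->0}
final graph: no rule applies after step 2

Answer: 2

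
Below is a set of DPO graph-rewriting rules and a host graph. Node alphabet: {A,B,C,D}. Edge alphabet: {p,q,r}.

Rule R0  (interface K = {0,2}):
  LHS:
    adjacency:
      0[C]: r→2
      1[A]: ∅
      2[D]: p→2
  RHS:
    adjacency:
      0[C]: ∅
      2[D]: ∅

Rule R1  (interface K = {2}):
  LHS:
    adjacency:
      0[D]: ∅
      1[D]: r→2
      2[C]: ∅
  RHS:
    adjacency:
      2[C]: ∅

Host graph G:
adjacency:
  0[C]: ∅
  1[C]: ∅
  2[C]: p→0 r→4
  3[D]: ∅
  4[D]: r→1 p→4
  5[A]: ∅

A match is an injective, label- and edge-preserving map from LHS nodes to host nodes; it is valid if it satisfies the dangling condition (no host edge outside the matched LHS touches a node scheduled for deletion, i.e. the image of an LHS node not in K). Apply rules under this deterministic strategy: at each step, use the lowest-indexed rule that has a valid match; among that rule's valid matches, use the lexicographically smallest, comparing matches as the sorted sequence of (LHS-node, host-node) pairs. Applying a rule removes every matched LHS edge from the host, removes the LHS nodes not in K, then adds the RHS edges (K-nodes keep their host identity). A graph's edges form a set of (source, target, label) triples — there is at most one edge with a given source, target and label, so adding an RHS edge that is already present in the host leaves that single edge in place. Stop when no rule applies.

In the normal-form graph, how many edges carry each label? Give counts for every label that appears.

initial: |V|=6 |E|=4  E = 2-p->0 2-r->4 4-r->1 4-p->4
step 1: apply R0 at {0↦2, 1↦5, 2↦4}  → |V|=5 |E|=2  E = 2-p->0 4-r->1
step 2: apply R1 at {0↦3, 1↦4, 2↦1}  → |V|=3 |E|=1  E = 2-p->0
normal form: no rule applies after step 2
NF edges: [(2, 0, 'p')]

Answer: p:1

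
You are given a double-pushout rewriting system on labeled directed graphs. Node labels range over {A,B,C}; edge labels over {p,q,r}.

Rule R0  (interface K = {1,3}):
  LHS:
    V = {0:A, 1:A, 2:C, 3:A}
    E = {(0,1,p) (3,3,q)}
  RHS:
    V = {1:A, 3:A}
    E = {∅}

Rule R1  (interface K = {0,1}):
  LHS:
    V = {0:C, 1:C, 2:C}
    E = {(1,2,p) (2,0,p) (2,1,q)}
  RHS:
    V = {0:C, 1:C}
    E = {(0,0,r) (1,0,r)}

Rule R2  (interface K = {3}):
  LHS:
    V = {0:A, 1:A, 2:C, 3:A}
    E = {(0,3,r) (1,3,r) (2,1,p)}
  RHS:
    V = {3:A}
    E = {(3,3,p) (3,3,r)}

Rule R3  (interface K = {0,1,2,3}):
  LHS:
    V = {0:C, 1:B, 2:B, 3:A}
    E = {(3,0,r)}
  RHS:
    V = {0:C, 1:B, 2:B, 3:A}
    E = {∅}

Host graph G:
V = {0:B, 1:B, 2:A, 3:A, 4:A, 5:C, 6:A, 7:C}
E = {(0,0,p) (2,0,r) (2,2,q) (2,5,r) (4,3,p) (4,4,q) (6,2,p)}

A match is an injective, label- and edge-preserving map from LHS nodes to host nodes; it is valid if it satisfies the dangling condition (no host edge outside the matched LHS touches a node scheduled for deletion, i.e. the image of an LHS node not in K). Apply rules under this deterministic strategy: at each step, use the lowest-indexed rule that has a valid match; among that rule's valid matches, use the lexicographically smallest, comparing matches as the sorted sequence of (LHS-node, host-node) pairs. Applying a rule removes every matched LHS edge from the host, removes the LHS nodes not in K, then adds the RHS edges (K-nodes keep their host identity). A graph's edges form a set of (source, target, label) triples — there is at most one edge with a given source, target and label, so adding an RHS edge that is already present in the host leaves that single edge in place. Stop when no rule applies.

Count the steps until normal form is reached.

start.  V:8 E:7  edges: 0-p->0 2-r->0 2-q->2 2-r->5 4-p->3 4-q->4 6-p->2
1. fire R0 via {0↦6, 1↦2, 2↦7, 3↦4}  →  V:6 E:5  edges: 0-p->0 2-r->0 2-q->2 2-r->5 4-p->3
2. fire R3 via {0↦5, 1↦0, 2↦1, 3↦2}  →  V:6 E:4  edges: 0-p->0 2-r->0 2-q->2 4-p->3
3. fire R0 via {0↦4, 1↦3, 2↦5, 3↦2}  →  V:4 E:2  edges: 0-p->0 2-r->0
final graph: no rule applies after step 3

Answer: 3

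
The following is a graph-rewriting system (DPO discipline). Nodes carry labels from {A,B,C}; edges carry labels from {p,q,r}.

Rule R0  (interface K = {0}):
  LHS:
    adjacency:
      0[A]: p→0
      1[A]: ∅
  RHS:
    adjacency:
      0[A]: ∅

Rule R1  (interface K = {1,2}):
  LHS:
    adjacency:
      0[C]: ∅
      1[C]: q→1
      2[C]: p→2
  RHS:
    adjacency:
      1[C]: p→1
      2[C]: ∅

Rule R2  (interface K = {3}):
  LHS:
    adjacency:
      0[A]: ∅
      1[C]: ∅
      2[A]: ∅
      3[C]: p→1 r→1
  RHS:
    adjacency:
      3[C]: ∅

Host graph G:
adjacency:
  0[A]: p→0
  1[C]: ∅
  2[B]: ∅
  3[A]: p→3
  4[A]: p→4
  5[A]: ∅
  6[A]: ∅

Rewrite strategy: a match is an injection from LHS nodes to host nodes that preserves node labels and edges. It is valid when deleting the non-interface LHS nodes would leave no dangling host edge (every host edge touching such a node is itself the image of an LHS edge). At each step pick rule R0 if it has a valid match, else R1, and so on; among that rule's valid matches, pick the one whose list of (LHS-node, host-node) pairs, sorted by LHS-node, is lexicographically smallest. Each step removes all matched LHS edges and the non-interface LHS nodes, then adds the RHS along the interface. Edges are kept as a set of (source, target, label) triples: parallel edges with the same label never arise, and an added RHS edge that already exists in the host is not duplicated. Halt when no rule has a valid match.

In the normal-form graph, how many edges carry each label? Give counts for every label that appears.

start.  V:7 E:3  edges: 0-p->0 3-p->3 4-p->4
1. fire R0 via {0↦0, 1↦5}  →  V:6 E:2  edges: 3-p->3 4-p->4
2. fire R0 via {0↦3, 1↦0}  →  V:5 E:1  edges: 4-p->4
3. fire R0 via {0↦4, 1↦3}  →  V:4 E:0  edges: ∅
normal form: no rule applies after step 3
NF edges: []

Answer: (no edges)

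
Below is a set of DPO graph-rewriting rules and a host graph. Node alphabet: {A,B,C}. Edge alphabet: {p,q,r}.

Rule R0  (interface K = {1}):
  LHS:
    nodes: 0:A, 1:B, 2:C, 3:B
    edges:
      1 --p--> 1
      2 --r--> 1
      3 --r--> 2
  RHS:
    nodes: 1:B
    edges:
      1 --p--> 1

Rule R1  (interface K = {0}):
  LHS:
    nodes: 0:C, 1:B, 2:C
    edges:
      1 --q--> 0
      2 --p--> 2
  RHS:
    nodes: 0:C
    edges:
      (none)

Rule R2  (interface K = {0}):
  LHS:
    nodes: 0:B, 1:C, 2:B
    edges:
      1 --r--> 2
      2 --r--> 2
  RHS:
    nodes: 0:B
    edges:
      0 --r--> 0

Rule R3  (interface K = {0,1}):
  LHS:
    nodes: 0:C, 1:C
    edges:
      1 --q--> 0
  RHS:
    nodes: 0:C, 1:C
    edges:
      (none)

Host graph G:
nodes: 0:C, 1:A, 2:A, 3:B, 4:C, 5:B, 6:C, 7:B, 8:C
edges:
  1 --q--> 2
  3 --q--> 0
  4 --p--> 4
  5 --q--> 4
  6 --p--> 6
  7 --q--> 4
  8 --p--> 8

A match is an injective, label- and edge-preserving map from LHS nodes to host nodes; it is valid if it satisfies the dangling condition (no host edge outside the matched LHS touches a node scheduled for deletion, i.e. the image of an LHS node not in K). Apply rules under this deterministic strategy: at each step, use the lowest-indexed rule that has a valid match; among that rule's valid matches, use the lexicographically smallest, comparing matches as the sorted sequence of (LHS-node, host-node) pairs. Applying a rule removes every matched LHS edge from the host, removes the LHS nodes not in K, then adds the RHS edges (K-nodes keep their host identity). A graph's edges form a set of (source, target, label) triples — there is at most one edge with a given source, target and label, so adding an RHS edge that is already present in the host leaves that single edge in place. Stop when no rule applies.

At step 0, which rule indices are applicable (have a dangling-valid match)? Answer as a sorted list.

Answer: [R1]

Steps:
R0: no valid match — LHS pattern not found
R1: 6 valid matches — {0↦0, 1↦3, 2↦6}, {0↦0, 1↦3, 2↦8}, {0↦4, 1↦5, 2↦6} (+3 more)
R2: no valid match — LHS pattern not found
R3: no valid match — LHS pattern not found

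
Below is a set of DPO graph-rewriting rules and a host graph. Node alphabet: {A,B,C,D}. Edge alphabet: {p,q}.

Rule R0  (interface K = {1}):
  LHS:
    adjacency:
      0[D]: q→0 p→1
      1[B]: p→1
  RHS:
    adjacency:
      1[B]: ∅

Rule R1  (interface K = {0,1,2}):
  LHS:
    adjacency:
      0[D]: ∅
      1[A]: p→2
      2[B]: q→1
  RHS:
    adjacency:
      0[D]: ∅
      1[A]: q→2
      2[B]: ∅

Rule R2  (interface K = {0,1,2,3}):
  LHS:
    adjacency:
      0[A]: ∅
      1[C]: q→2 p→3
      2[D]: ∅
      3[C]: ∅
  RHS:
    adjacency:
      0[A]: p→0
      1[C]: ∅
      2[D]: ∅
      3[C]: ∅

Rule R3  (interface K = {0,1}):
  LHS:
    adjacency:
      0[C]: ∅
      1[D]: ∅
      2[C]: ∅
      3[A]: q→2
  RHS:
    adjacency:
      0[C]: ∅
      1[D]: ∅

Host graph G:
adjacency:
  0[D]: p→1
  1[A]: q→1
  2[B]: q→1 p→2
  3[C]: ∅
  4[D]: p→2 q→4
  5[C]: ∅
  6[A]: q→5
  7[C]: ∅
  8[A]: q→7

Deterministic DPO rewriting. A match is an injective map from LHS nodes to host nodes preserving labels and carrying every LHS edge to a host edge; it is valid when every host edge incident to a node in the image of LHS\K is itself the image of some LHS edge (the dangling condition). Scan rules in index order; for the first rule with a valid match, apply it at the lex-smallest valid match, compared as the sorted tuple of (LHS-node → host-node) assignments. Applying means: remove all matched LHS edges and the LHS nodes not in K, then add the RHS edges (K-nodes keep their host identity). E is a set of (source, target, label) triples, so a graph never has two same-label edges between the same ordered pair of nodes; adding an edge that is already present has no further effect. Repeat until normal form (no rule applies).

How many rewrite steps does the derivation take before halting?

Answer: 3

Steps:
initial: |V|=9 |E|=8  E = 0-p->1 1-q->1 2-q->1 2-p->2 4-p->2 4-q->4 6-q->5 8-q->7
step 1: apply R0 at {0↦4, 1↦2}  → |V|=8 |E|=5  E = 0-p->1 1-q->1 2-q->1 6-q->5 8-q->7
step 2: apply R3 at {0↦3, 1↦0, 2↦5, 3↦6}  → |V|=6 |E|=4  E = 0-p->1 1-q->1 2-q->1 8-q->7
step 3: apply R3 at {0↦3, 1↦0, 2↦7, 3↦8}  → |V|=4 |E|=3  E = 0-p->1 1-q->1 2-q->1
halt: no rule applies after step 3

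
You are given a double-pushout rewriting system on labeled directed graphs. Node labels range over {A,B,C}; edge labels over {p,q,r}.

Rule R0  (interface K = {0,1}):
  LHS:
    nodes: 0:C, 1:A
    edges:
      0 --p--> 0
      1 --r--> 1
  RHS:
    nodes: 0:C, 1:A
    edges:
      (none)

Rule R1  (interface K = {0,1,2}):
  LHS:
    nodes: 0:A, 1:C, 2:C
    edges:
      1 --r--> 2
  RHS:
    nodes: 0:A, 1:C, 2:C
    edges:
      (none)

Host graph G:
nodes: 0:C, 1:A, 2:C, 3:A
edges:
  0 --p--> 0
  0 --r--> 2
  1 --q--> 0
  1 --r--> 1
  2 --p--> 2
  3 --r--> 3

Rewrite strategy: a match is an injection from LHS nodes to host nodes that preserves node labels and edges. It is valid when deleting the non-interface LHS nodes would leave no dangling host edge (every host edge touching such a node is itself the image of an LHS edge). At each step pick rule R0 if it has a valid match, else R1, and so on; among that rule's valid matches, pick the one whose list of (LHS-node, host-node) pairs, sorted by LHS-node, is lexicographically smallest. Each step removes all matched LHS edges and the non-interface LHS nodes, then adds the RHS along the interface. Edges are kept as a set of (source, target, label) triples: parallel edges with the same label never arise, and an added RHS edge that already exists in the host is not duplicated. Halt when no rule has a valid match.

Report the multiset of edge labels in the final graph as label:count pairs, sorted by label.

[0] host  ⇒  4 nodes, 6 edges  {0-p->0 0-r->2 1-q->0 1-r->1 2-p->2 3-r->3}
[1] R0 @ {0↦0, 1↦1}  ⇒  4 nodes, 4 edges  {0-r->2 1-q->0 2-p->2 3-r->3}
[2] R0 @ {0↦2, 1↦3}  ⇒  4 nodes, 2 edges  {0-r->2 1-q->0}
[3] R1 @ {0↦1, 1↦0, 2↦2}  ⇒  4 nodes, 1 edges  {1-q->0}
halt: no rule applies after step 3
NF edges: [(1, 0, 'q')]

Answer: q:1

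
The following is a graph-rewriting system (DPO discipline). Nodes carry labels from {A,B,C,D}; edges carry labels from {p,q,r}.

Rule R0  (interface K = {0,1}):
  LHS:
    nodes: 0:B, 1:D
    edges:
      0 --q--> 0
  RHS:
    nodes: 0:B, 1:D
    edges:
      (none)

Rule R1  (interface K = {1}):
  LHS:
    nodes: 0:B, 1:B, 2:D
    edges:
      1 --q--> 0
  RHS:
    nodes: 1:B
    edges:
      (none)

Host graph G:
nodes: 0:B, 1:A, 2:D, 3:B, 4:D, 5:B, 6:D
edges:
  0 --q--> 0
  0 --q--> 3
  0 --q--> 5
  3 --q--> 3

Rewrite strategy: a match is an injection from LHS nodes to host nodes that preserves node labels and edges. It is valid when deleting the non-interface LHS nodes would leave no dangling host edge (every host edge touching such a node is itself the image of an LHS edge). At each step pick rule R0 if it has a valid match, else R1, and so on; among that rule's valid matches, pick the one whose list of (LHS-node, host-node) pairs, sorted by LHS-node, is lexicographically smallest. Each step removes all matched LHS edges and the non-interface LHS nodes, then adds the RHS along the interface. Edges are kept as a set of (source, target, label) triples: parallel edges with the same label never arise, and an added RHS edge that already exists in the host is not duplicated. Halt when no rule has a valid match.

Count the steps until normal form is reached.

Answer: 4

Rewrite trace:
start.  V:7 E:4  edges: 0-q->0 0-q->3 0-q->5 3-q->3
1. fire R0 via {0↦0, 1↦2}  →  V:7 E:3  edges: 0-q->3 0-q->5 3-q->3
2. fire R0 via {0↦3, 1↦2}  →  V:7 E:2  edges: 0-q->3 0-q->5
3. fire R1 via {0↦3, 1↦0, 2↦2}  →  V:5 E:1  edges: 0-q->5
4. fire R1 via {0↦5, 1↦0, 2↦4}  →  V:3 E:0  edges: ∅
normal form: no rule applies after step 4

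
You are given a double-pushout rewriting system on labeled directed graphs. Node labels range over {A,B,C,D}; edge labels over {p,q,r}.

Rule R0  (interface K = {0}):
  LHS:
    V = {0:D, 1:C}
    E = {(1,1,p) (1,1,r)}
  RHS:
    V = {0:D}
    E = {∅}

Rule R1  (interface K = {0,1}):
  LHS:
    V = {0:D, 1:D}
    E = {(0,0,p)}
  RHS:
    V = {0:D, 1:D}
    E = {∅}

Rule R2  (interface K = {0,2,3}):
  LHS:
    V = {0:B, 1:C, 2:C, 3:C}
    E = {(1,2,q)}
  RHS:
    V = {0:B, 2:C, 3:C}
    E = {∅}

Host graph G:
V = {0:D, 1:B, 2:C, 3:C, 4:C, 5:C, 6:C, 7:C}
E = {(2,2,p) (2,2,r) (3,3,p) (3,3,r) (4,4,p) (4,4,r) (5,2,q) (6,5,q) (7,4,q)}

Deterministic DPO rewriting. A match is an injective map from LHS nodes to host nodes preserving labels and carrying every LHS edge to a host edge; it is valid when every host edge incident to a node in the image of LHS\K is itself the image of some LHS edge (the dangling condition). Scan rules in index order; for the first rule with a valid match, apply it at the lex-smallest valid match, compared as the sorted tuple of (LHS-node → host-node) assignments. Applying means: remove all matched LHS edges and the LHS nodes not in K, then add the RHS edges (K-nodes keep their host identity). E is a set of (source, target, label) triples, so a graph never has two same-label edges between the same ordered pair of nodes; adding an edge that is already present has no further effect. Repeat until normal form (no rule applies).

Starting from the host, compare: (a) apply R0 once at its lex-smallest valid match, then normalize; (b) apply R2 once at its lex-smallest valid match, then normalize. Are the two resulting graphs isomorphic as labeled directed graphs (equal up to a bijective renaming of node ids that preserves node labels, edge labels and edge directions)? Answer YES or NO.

branch R0-first: apply at {0↦0, 1↦3} → |E|=7, then 3 more step(s) → NF |V|=4 |E|=3 V={0:D, 1:B, 4:C, 7:C} E=4-p->4 4-r->4 7-q->4
branch R2-first: apply at {0↦1, 1↦6, 2↦5, 3↦2} → |E|=8, then 3 more step(s) → NF |V|=4 |E|=3 V={0:D, 1:B, 4:C, 7:C} E=4-p->4 4-r->4 7-q->4
graphs isomorphic (equal up to label-preserving node renaming)

Answer: YES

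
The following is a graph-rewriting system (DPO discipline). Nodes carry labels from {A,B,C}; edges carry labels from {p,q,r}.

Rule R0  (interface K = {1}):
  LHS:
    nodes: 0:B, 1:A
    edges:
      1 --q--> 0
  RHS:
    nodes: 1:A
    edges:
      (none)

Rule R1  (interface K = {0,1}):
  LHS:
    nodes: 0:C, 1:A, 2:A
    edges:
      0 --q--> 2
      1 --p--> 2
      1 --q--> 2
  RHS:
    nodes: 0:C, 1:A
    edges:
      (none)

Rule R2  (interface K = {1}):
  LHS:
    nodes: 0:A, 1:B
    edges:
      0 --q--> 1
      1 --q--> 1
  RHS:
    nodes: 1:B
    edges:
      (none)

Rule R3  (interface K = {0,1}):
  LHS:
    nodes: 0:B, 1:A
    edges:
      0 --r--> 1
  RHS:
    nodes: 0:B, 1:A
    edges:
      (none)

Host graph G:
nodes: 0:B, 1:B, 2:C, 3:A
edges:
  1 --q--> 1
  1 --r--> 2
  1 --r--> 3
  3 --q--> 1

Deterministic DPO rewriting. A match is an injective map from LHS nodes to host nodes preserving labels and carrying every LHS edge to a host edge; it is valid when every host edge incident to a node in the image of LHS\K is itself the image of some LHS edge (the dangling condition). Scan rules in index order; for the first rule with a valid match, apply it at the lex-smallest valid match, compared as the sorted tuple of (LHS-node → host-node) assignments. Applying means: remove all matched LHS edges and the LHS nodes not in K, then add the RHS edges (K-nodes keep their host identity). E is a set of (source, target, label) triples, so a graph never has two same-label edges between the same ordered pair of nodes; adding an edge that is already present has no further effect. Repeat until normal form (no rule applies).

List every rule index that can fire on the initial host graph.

Answer: [R3]

Steps:
R0: no valid match — 1 raw match, all fail dangling condition
R1: no valid match — LHS pattern not found
R2: no valid match — 1 raw match, all fail dangling condition
R3: 1 valid match — {0↦1, 1↦3}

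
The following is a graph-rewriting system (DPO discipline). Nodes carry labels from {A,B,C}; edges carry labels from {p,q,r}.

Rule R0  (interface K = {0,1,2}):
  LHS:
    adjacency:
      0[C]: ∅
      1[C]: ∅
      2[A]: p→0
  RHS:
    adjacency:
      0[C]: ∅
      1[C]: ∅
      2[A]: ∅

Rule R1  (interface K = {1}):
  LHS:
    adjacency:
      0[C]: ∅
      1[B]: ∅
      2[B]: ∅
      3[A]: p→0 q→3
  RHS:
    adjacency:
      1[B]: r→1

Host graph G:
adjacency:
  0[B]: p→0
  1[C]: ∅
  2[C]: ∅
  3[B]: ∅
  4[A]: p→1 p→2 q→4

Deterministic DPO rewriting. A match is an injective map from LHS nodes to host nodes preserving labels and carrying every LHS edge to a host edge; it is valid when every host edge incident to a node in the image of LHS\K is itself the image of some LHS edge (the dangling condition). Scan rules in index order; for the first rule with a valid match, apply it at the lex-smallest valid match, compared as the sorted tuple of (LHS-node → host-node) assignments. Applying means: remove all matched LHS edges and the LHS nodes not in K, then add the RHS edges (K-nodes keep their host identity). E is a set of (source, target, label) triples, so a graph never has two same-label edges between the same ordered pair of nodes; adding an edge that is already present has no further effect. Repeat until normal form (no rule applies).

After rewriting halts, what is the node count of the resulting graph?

start.  V:5 E:4  edges: 0-p->0 4-p->1 4-p->2 4-q->4
1. fire R0 via {0↦1, 1↦2, 2↦4}  →  V:5 E:3  edges: 0-p->0 4-p->2 4-q->4
2. fire R0 via {0↦2, 1↦1, 2↦4}  →  V:5 E:2  edges: 0-p->0 4-q->4
halt: no rule applies after step 2
NF nodes: {0:B, 1:C, 2:C, 3:B, 4:A}

Answer: 5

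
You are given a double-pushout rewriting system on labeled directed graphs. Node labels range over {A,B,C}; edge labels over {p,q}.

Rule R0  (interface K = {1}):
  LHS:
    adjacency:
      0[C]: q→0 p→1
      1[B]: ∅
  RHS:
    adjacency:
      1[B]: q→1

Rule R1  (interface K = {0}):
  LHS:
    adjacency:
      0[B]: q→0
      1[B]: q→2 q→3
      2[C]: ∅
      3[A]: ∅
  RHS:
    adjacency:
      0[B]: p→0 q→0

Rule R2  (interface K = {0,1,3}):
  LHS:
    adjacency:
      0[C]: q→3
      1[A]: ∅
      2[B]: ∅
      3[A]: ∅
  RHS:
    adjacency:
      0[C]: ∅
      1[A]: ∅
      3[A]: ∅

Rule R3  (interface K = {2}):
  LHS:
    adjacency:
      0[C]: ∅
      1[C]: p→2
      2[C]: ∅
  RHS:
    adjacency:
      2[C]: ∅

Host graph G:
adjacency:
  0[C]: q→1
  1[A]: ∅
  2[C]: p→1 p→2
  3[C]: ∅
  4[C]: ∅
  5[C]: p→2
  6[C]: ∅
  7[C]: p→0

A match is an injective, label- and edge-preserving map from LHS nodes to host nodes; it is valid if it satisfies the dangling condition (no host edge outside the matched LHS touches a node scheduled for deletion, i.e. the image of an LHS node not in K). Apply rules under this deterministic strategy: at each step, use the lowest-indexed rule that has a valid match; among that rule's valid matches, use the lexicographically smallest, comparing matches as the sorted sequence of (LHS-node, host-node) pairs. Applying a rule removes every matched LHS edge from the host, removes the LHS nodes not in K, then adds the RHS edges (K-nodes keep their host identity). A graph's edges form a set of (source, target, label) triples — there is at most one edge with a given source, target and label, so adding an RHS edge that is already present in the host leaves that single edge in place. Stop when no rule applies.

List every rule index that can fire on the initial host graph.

Answer: [R3]

Steps:
R0: no valid match — LHS pattern not found
R1: no valid match — LHS pattern not found
R2: no valid match — LHS pattern not found
R3: 6 valid matches — {0↦3, 1↦5, 2↦2}, {0↦3, 1↦7, 2↦0}, {0↦4, 1↦5, 2↦2} (+3 more)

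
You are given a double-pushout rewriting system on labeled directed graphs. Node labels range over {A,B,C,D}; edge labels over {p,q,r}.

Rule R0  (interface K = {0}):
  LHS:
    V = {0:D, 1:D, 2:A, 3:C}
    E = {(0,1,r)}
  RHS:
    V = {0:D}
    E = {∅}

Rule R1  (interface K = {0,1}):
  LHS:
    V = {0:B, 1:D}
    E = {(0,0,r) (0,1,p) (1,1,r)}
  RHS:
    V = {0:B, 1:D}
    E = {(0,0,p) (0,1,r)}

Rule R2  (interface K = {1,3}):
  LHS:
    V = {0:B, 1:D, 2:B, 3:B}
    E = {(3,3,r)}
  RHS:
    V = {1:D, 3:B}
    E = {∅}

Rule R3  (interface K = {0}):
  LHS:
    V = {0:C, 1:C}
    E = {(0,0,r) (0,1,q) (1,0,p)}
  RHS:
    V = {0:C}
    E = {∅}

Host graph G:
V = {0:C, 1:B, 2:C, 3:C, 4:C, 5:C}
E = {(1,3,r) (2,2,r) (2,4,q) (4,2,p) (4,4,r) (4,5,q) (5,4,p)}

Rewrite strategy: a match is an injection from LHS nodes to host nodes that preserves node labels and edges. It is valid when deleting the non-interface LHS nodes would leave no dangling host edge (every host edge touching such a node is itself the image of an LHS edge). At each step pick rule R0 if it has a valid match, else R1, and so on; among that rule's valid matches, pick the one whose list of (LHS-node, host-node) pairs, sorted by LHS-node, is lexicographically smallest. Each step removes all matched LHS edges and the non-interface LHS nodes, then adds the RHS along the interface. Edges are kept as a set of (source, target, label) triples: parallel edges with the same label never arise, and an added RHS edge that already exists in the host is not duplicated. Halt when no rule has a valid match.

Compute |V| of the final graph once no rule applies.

start.  V:6 E:7  edges: 1-r->3 2-r->2 2-q->4 4-p->2 4-r->4 4-q->5 5-p->4
1. fire R3 via {0↦4, 1↦5}  →  V:5 E:4  edges: 1-r->3 2-r->2 2-q->4 4-p->2
2. fire R3 via {0↦2, 1↦4}  →  V:4 E:1  edges: 1-r->3
final graph: no rule applies after step 2
NF nodes: {0:C, 1:B, 2:C, 3:C}

Answer: 4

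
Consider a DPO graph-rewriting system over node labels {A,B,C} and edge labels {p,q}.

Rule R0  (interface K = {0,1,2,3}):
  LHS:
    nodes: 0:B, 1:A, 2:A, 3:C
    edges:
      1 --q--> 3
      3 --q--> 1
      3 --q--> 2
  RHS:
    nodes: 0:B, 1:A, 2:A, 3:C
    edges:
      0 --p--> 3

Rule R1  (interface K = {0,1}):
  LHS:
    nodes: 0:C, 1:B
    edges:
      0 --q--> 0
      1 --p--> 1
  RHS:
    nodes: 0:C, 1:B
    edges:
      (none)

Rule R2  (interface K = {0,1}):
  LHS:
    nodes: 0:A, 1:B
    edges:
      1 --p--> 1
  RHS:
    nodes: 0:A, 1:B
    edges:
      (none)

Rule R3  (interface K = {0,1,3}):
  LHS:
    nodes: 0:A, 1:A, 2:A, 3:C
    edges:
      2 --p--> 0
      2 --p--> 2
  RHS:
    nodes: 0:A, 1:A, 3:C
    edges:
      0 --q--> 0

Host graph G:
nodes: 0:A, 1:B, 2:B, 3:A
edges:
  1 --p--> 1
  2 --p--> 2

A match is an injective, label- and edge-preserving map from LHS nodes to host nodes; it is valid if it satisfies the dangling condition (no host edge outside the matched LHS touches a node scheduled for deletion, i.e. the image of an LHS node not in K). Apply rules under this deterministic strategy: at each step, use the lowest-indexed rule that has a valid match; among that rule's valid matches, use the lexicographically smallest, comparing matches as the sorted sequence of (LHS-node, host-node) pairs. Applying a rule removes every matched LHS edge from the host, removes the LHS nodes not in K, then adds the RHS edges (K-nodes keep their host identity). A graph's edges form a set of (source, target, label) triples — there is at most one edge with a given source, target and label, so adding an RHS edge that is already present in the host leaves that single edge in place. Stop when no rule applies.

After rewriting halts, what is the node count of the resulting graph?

initial: |V|=4 |E|=2  E = 1-p->1 2-p->2
step 1: apply R2 at {0↦0, 1↦1}  → |V|=4 |E|=1  E = 2-p->2
step 2: apply R2 at {0↦0, 1↦2}  → |V|=4 |E|=0  E = ∅
halt: no rule applies after step 2
NF nodes: {0:A, 1:B, 2:B, 3:A}

Answer: 4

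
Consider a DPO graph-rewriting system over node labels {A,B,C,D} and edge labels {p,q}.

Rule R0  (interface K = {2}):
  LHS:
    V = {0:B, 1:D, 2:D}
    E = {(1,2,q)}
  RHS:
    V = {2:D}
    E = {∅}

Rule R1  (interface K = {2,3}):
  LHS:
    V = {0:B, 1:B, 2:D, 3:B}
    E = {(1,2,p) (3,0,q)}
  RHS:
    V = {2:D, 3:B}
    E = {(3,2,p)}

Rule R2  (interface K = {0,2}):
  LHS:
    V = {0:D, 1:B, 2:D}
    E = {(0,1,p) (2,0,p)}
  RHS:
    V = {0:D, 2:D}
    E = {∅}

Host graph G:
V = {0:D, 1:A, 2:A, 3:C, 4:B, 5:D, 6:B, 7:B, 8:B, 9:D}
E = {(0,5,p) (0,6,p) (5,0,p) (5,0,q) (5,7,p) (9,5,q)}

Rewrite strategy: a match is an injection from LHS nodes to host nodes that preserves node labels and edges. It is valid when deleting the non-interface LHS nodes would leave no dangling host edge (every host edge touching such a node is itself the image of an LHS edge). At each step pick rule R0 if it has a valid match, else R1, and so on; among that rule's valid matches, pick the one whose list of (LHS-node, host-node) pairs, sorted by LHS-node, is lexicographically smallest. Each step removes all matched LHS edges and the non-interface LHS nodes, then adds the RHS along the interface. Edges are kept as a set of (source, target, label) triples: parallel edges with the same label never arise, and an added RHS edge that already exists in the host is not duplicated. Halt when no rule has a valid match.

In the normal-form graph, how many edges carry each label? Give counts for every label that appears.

start.  V:10 E:6  edges: 0-p->5 0-p->6 5-p->0 5-q->0 5-p->7 9-q->5
1. fire R0 via {0↦4, 1↦9, 2↦5}  →  V:8 E:5  edges: 0-p->5 0-p->6 5-p->0 5-q->0 5-p->7
2. fire R2 via {0↦0, 1↦6, 2↦5}  →  V:7 E:3  edges: 0-p->5 5-q->0 5-p->7
3. fire R2 via {0↦5, 1↦7, 2↦0}  →  V:6 E:1  edges: 5-q->0
4. fire R0 via {0↦8, 1↦5, 2↦0}  →  V:4 E:0  edges: ∅
final graph: no rule applies after step 4
NF edges: []

Answer: (no edges)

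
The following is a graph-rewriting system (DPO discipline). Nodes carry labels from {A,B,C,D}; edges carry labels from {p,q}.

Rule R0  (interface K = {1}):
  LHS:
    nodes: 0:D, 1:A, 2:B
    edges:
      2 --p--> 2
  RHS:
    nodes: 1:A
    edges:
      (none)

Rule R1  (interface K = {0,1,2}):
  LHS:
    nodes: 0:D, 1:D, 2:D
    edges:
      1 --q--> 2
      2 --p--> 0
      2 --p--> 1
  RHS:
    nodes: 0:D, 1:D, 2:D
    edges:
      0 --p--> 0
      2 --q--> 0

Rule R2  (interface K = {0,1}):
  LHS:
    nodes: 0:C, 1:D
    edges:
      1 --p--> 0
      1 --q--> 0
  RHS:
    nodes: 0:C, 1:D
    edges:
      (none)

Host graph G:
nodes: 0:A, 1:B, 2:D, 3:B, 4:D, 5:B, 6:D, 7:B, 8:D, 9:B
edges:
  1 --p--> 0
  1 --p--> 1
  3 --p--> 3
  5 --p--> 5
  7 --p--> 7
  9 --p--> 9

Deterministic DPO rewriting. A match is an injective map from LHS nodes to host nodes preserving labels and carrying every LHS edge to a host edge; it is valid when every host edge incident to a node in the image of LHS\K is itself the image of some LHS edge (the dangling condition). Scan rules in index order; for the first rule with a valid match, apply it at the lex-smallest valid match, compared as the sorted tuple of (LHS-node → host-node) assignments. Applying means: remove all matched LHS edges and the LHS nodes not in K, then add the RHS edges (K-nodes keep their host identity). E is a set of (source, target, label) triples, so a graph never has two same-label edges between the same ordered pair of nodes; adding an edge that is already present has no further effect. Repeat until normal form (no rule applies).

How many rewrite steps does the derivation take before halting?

start.  V:10 E:6  edges: 1-p->0 1-p->1 3-p->3 5-p->5 7-p->7 9-p->9
1. fire R0 via {0↦2, 1↦0, 2↦3}  →  V:8 E:5  edges: 1-p->0 1-p->1 5-p->5 7-p->7 9-p->9
2. fire R0 via {0↦4, 1↦0, 2↦5}  →  V:6 E:4  edges: 1-p->0 1-p->1 7-p->7 9-p->9
3. fire R0 via {0↦6, 1↦0, 2↦7}  →  V:4 E:3  edges: 1-p->0 1-p->1 9-p->9
4. fire R0 via {0↦8, 1↦0, 2↦9}  →  V:2 E:2  edges: 1-p->0 1-p->1
final graph: no rule applies after step 4

Answer: 4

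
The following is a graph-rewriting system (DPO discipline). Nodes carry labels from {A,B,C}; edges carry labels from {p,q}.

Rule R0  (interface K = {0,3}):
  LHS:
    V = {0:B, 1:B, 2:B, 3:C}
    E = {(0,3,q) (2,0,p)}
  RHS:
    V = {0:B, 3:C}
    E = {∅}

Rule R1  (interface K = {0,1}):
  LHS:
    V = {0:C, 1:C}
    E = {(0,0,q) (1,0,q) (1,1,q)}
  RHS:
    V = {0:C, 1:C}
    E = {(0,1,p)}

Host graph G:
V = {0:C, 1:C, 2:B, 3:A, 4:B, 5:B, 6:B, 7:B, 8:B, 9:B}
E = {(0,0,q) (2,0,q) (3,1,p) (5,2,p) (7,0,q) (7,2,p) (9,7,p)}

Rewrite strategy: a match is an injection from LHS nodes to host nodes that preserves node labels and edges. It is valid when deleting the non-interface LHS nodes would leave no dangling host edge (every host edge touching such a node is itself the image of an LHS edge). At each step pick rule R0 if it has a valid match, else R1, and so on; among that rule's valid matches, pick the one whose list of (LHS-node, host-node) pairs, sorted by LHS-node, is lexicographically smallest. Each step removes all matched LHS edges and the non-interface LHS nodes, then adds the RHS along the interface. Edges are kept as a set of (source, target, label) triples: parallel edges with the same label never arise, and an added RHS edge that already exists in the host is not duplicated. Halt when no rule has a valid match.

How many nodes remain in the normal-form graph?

initial: |V|=10 |E|=7  E = 0-q->0 2-q->0 3-p->1 5-p->2 7-q->0 7-p->2 9-p->7
step 1: apply R0 at {0↦2, 1↦4, 2↦5, 3↦0}  → |V|=8 |E|=5  E = 0-q->0 3-p->1 7-q->0 7-p->2 9-p->7
step 2: apply R0 at {0↦7, 1↦6, 2↦9, 3↦0}  → |V|=6 |E|=3  E = 0-q->0 3-p->1 7-p->2
halt: no rule applies after step 2
NF nodes: {0:C, 1:C, 2:B, 3:A, 7:B, 8:B}

Answer: 6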